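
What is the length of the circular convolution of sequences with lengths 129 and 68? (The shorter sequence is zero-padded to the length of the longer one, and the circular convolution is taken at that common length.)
Circular convolution (zero-padding the shorter input) has length max(m, n) = max(129, 68) = 129

129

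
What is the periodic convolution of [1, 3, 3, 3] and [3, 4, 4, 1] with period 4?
Use y[k] = Σ_j s[j]·t[(k-j) mod 4]. y[0] = 1×3 + 3×1 + 3×4 + 3×4 = 30; y[1] = 1×4 + 3×3 + 3×1 + 3×4 = 28; y[2] = 1×4 + 3×4 + 3×3 + 3×1 = 28; y[3] = 1×1 + 3×4 + 3×4 + 3×3 = 34. Result: [30, 28, 28, 34]

[30, 28, 28, 34]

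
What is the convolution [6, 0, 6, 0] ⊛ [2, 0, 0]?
y[0] = 6×2 = 12; y[1] = 6×0 + 0×2 = 0; y[2] = 6×0 + 0×0 + 6×2 = 12; y[3] = 0×0 + 6×0 + 0×2 = 0; y[4] = 6×0 + 0×0 = 0; y[5] = 0×0 = 0

[12, 0, 12, 0, 0, 0]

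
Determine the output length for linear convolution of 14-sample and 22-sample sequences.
Linear/full convolution length: m + n - 1 = 14 + 22 - 1 = 35

35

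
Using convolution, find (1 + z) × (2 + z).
Ascending coefficients: a = [1, 1], b = [2, 1]. c[0] = 1×2 = 2; c[1] = 1×1 + 1×2 = 3; c[2] = 1×1 = 1. Result coefficients: [2, 3, 1] → 2 + 3z + z^2

2 + 3z + z^2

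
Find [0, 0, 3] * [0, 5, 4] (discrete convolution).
y[0] = 0×0 = 0; y[1] = 0×5 + 0×0 = 0; y[2] = 0×4 + 0×5 + 3×0 = 0; y[3] = 0×4 + 3×5 = 15; y[4] = 3×4 = 12

[0, 0, 0, 15, 12]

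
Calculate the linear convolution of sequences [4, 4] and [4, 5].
y[0] = 4×4 = 16; y[1] = 4×5 + 4×4 = 36; y[2] = 4×5 = 20

[16, 36, 20]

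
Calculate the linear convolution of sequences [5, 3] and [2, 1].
y[0] = 5×2 = 10; y[1] = 5×1 + 3×2 = 11; y[2] = 3×1 = 3

[10, 11, 3]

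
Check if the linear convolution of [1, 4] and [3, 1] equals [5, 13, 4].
Recompute linear convolution of [1, 4] and [3, 1]: y[0] = 1×3 = 3; y[1] = 1×1 + 4×3 = 13; y[2] = 4×1 = 4 → [3, 13, 4]. Compare to given [5, 13, 4]: they differ at index 0: given 5, correct 3, so answer: No

No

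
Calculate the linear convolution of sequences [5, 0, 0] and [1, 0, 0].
y[0] = 5×1 = 5; y[1] = 5×0 + 0×1 = 0; y[2] = 5×0 + 0×0 + 0×1 = 0; y[3] = 0×0 + 0×0 = 0; y[4] = 0×0 = 0

[5, 0, 0, 0, 0]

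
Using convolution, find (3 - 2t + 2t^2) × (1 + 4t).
Ascending coefficients: a = [3, -2, 2], b = [1, 4]. c[0] = 3×1 = 3; c[1] = 3×4 + -2×1 = 10; c[2] = -2×4 + 2×1 = -6; c[3] = 2×4 = 8. Result coefficients: [3, 10, -6, 8] → 3 + 10t - 6t^2 + 8t^3

3 + 10t - 6t^2 + 8t^3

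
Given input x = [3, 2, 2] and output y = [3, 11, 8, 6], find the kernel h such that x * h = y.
Output length 4 = len(x) + len(h) - 1 ⇒ len(h) = 2. Solve h forward using h[k] = (y[k] - Σ_{i≥1} x[i]·h[k-i]) / x[0]: h[0] = y[0] / x[0] = 3 / 3 = 1; h[1] = (y[1] - 2×1) / x[0] = (11 - 2×1) / 3 = 3. So h = [1, 3]. Forward-check [3, 2, 2] * [1, 3]: y[0] = 3×1 = 3; y[1] = 3×3 + 2×1 = 11; y[2] = 2×3 + 2×1 = 8; y[3] = 2×3 = 6 → [3, 11, 8, 6] ✓

[1, 3]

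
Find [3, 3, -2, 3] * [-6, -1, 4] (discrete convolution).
y[0] = 3×-6 = -18; y[1] = 3×-1 + 3×-6 = -21; y[2] = 3×4 + 3×-1 + -2×-6 = 21; y[3] = 3×4 + -2×-1 + 3×-6 = -4; y[4] = -2×4 + 3×-1 = -11; y[5] = 3×4 = 12

[-18, -21, 21, -4, -11, 12]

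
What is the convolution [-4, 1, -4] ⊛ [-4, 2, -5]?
y[0] = -4×-4 = 16; y[1] = -4×2 + 1×-4 = -12; y[2] = -4×-5 + 1×2 + -4×-4 = 38; y[3] = 1×-5 + -4×2 = -13; y[4] = -4×-5 = 20

[16, -12, 38, -13, 20]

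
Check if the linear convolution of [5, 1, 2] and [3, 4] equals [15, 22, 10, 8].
Recompute linear convolution of [5, 1, 2] and [3, 4]: y[0] = 5×3 = 15; y[1] = 5×4 + 1×3 = 23; y[2] = 1×4 + 2×3 = 10; y[3] = 2×4 = 8 → [15, 23, 10, 8]. Compare to given [15, 22, 10, 8]: they differ at index 1: given 22, correct 23, so answer: No

No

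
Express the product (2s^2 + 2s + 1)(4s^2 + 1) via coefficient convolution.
Ascending coefficients: a = [1, 2, 2], b = [1, 0, 4]. c[0] = 1×1 = 1; c[1] = 1×0 + 2×1 = 2; c[2] = 1×4 + 2×0 + 2×1 = 6; c[3] = 2×4 + 2×0 = 8; c[4] = 2×4 = 8. Result coefficients: [1, 2, 6, 8, 8] → 8s^4 + 8s^3 + 6s^2 + 2s + 1

8s^4 + 8s^3 + 6s^2 + 2s + 1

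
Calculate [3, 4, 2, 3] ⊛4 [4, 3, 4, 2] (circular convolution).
Use y[k] = Σ_j s[j]·t[(k-j) mod 4]. y[0] = 3×4 + 4×2 + 2×4 + 3×3 = 37; y[1] = 3×3 + 4×4 + 2×2 + 3×4 = 41; y[2] = 3×4 + 4×3 + 2×4 + 3×2 = 38; y[3] = 3×2 + 4×4 + 2×3 + 3×4 = 40. Result: [37, 41, 38, 40]

[37, 41, 38, 40]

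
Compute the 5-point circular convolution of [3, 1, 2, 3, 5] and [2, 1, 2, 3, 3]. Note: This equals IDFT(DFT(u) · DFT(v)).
Either evaluate y[k] = Σ_j u[j]·v[(k-j) mod 5] directly, or use IDFT(DFT(u) · DFT(v)). y[0] = 3×2 + 1×3 + 2×3 + 3×2 + 5×1 = 26; y[1] = 3×1 + 1×2 + 2×3 + 3×3 + 5×2 = 30; y[2] = 3×2 + 1×1 + 2×2 + 3×3 + 5×3 = 35; y[3] = 3×3 + 1×2 + 2×1 + 3×2 + 5×3 = 34; y[4] = 3×3 + 1×3 + 2×2 + 3×1 + 5×2 = 29. Result: [26, 30, 35, 34, 29]

[26, 30, 35, 34, 29]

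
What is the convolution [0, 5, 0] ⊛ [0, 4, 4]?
y[0] = 0×0 = 0; y[1] = 0×4 + 5×0 = 0; y[2] = 0×4 + 5×4 + 0×0 = 20; y[3] = 5×4 + 0×4 = 20; y[4] = 0×4 = 0

[0, 0, 20, 20, 0]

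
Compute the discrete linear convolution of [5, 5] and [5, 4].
y[0] = 5×5 = 25; y[1] = 5×4 + 5×5 = 45; y[2] = 5×4 = 20

[25, 45, 20]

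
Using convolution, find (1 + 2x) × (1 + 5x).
Ascending coefficients: a = [1, 2], b = [1, 5]. c[0] = 1×1 = 1; c[1] = 1×5 + 2×1 = 7; c[2] = 2×5 = 10. Result coefficients: [1, 7, 10] → 1 + 7x + 10x^2

1 + 7x + 10x^2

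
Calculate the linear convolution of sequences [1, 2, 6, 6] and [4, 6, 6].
y[0] = 1×4 = 4; y[1] = 1×6 + 2×4 = 14; y[2] = 1×6 + 2×6 + 6×4 = 42; y[3] = 2×6 + 6×6 + 6×4 = 72; y[4] = 6×6 + 6×6 = 72; y[5] = 6×6 = 36

[4, 14, 42, 72, 72, 36]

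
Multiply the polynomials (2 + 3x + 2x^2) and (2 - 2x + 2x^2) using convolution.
Ascending coefficients: a = [2, 3, 2], b = [2, -2, 2]. c[0] = 2×2 = 4; c[1] = 2×-2 + 3×2 = 2; c[2] = 2×2 + 3×-2 + 2×2 = 2; c[3] = 3×2 + 2×-2 = 2; c[4] = 2×2 = 4. Result coefficients: [4, 2, 2, 2, 4] → 4 + 2x + 2x^2 + 2x^3 + 4x^4

4 + 2x + 2x^2 + 2x^3 + 4x^4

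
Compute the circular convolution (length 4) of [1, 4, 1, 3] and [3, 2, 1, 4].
Use y[k] = Σ_j x[j]·h[(k-j) mod 4]. y[0] = 1×3 + 4×4 + 1×1 + 3×2 = 26; y[1] = 1×2 + 4×3 + 1×4 + 3×1 = 21; y[2] = 1×1 + 4×2 + 1×3 + 3×4 = 24; y[3] = 1×4 + 4×1 + 1×2 + 3×3 = 19. Result: [26, 21, 24, 19]

[26, 21, 24, 19]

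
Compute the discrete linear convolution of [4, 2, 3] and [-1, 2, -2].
y[0] = 4×-1 = -4; y[1] = 4×2 + 2×-1 = 6; y[2] = 4×-2 + 2×2 + 3×-1 = -7; y[3] = 2×-2 + 3×2 = 2; y[4] = 3×-2 = -6

[-4, 6, -7, 2, -6]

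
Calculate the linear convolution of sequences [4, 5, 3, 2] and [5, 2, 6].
y[0] = 4×5 = 20; y[1] = 4×2 + 5×5 = 33; y[2] = 4×6 + 5×2 + 3×5 = 49; y[3] = 5×6 + 3×2 + 2×5 = 46; y[4] = 3×6 + 2×2 = 22; y[5] = 2×6 = 12

[20, 33, 49, 46, 22, 12]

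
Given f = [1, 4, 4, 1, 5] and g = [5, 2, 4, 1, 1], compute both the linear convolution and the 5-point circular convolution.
Linear: y_lin[0] = 1×5 = 5; y_lin[1] = 1×2 + 4×5 = 22; y_lin[2] = 1×4 + 4×2 + 4×5 = 32; y_lin[3] = 1×1 + 4×4 + 4×2 + 1×5 = 30; y_lin[4] = 1×1 + 4×1 + 4×4 + 1×2 + 5×5 = 48; y_lin[5] = 4×1 + 4×1 + 1×4 + 5×2 = 22; y_lin[6] = 4×1 + 1×1 + 5×4 = 25; y_lin[7] = 1×1 + 5×1 = 6; y_lin[8] = 5×1 = 5 → [5, 22, 32, 30, 48, 22, 25, 6, 5]. Circular (length 5): y[0] = 1×5 + 4×1 + 4×1 + 1×4 + 5×2 = 27; y[1] = 1×2 + 4×5 + 4×1 + 1×1 + 5×4 = 47; y[2] = 1×4 + 4×2 + 4×5 + 1×1 + 5×1 = 38; y[3] = 1×1 + 4×4 + 4×2 + 1×5 + 5×1 = 35; y[4] = 1×1 + 4×1 + 4×4 + 1×2 + 5×5 = 48 → [27, 47, 38, 35, 48]

Linear: [5, 22, 32, 30, 48, 22, 25, 6, 5], Circular: [27, 47, 38, 35, 48]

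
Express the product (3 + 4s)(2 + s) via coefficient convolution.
Ascending coefficients: a = [3, 4], b = [2, 1]. c[0] = 3×2 = 6; c[1] = 3×1 + 4×2 = 11; c[2] = 4×1 = 4. Result coefficients: [6, 11, 4] → 6 + 11s + 4s^2

6 + 11s + 4s^2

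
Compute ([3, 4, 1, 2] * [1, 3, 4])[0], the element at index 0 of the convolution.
Use y[k] = Σ_i a[i]·b[k-i] at k=0. y[0] = 3×1 = 3

3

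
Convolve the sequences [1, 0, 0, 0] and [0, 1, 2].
y[0] = 1×0 = 0; y[1] = 1×1 + 0×0 = 1; y[2] = 1×2 + 0×1 + 0×0 = 2; y[3] = 0×2 + 0×1 + 0×0 = 0; y[4] = 0×2 + 0×1 = 0; y[5] = 0×2 = 0

[0, 1, 2, 0, 0, 0]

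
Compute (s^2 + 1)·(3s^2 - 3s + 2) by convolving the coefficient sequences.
Ascending coefficients: a = [1, 0, 1], b = [2, -3, 3]. c[0] = 1×2 = 2; c[1] = 1×-3 + 0×2 = -3; c[2] = 1×3 + 0×-3 + 1×2 = 5; c[3] = 0×3 + 1×-3 = -3; c[4] = 1×3 = 3. Result coefficients: [2, -3, 5, -3, 3] → 3s^4 - 3s^3 + 5s^2 - 3s + 2

3s^4 - 3s^3 + 5s^2 - 3s + 2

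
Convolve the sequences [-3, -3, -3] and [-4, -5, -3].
y[0] = -3×-4 = 12; y[1] = -3×-5 + -3×-4 = 27; y[2] = -3×-3 + -3×-5 + -3×-4 = 36; y[3] = -3×-3 + -3×-5 = 24; y[4] = -3×-3 = 9

[12, 27, 36, 24, 9]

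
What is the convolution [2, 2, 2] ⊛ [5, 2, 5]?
y[0] = 2×5 = 10; y[1] = 2×2 + 2×5 = 14; y[2] = 2×5 + 2×2 + 2×5 = 24; y[3] = 2×5 + 2×2 = 14; y[4] = 2×5 = 10

[10, 14, 24, 14, 10]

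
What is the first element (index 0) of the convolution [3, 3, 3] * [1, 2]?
Use y[k] = Σ_i a[i]·b[k-i] at k=0. y[0] = 3×1 = 3

3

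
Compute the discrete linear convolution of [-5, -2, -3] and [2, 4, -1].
y[0] = -5×2 = -10; y[1] = -5×4 + -2×2 = -24; y[2] = -5×-1 + -2×4 + -3×2 = -9; y[3] = -2×-1 + -3×4 = -10; y[4] = -3×-1 = 3

[-10, -24, -9, -10, 3]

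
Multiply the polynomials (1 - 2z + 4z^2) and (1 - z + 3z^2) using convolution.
Ascending coefficients: a = [1, -2, 4], b = [1, -1, 3]. c[0] = 1×1 = 1; c[1] = 1×-1 + -2×1 = -3; c[2] = 1×3 + -2×-1 + 4×1 = 9; c[3] = -2×3 + 4×-1 = -10; c[4] = 4×3 = 12. Result coefficients: [1, -3, 9, -10, 12] → 1 - 3z + 9z^2 - 10z^3 + 12z^4

1 - 3z + 9z^2 - 10z^3 + 12z^4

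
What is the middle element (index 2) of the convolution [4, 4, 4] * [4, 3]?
Use y[k] = Σ_i a[i]·b[k-i] at k=2. y[2] = 4×3 + 4×4 = 28

28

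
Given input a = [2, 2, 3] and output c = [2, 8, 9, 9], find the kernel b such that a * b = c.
Output length 4 = len(a) + len(b) - 1 ⇒ len(b) = 2. Solve b forward using b[k] = (c[k] - Σ_{i≥1} a[i]·b[k-i]) / a[0]: b[0] = c[0] / a[0] = 2 / 2 = 1; b[1] = (c[1] - 2×1) / a[0] = (8 - 2×1) / 2 = 3. So b = [1, 3]. Forward-check [2, 2, 3] * [1, 3]: c[0] = 2×1 = 2; c[1] = 2×3 + 2×1 = 8; c[2] = 2×3 + 3×1 = 9; c[3] = 3×3 = 9 → [2, 8, 9, 9] ✓

[1, 3]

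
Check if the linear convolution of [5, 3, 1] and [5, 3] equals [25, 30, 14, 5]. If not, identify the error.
Recompute linear convolution of [5, 3, 1] and [5, 3]: y[0] = 5×5 = 25; y[1] = 5×3 + 3×5 = 30; y[2] = 3×3 + 1×5 = 14; y[3] = 1×3 = 3 → [25, 30, 14, 3]. Compare to given [25, 30, 14, 5]: they differ at index 3: given 5, correct 3, so answer: No

No. Error at index 3: given 5, correct 3.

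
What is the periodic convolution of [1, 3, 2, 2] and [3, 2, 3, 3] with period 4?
Use y[k] = Σ_j x[j]·h[(k-j) mod 4]. y[0] = 1×3 + 3×3 + 2×3 + 2×2 = 22; y[1] = 1×2 + 3×3 + 2×3 + 2×3 = 23; y[2] = 1×3 + 3×2 + 2×3 + 2×3 = 21; y[3] = 1×3 + 3×3 + 2×2 + 2×3 = 22. Result: [22, 23, 21, 22]

[22, 23, 21, 22]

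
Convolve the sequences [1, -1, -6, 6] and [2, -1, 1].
y[0] = 1×2 = 2; y[1] = 1×-1 + -1×2 = -3; y[2] = 1×1 + -1×-1 + -6×2 = -10; y[3] = -1×1 + -6×-1 + 6×2 = 17; y[4] = -6×1 + 6×-1 = -12; y[5] = 6×1 = 6

[2, -3, -10, 17, -12, 6]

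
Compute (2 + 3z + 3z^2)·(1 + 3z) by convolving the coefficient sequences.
Ascending coefficients: a = [2, 3, 3], b = [1, 3]. c[0] = 2×1 = 2; c[1] = 2×3 + 3×1 = 9; c[2] = 3×3 + 3×1 = 12; c[3] = 3×3 = 9. Result coefficients: [2, 9, 12, 9] → 2 + 9z + 12z^2 + 9z^3

2 + 9z + 12z^2 + 9z^3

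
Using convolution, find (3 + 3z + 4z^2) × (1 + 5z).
Ascending coefficients: a = [3, 3, 4], b = [1, 5]. c[0] = 3×1 = 3; c[1] = 3×5 + 3×1 = 18; c[2] = 3×5 + 4×1 = 19; c[3] = 4×5 = 20. Result coefficients: [3, 18, 19, 20] → 3 + 18z + 19z^2 + 20z^3

3 + 18z + 19z^2 + 20z^3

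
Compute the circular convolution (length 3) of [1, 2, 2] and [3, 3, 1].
Use y[k] = Σ_j x[j]·h[(k-j) mod 3]. y[0] = 1×3 + 2×1 + 2×3 = 11; y[1] = 1×3 + 2×3 + 2×1 = 11; y[2] = 1×1 + 2×3 + 2×3 = 13. Result: [11, 11, 13]

[11, 11, 13]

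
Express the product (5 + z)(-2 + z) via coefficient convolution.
Ascending coefficients: a = [5, 1], b = [-2, 1]. c[0] = 5×-2 = -10; c[1] = 5×1 + 1×-2 = 3; c[2] = 1×1 = 1. Result coefficients: [-10, 3, 1] → -10 + 3z + z^2

-10 + 3z + z^2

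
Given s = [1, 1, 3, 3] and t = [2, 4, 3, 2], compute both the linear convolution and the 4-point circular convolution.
Linear: y_lin[0] = 1×2 = 2; y_lin[1] = 1×4 + 1×2 = 6; y_lin[2] = 1×3 + 1×4 + 3×2 = 13; y_lin[3] = 1×2 + 1×3 + 3×4 + 3×2 = 23; y_lin[4] = 1×2 + 3×3 + 3×4 = 23; y_lin[5] = 3×2 + 3×3 = 15; y_lin[6] = 3×2 = 6 → [2, 6, 13, 23, 23, 15, 6]. Circular (length 4): y[0] = 1×2 + 1×2 + 3×3 + 3×4 = 25; y[1] = 1×4 + 1×2 + 3×2 + 3×3 = 21; y[2] = 1×3 + 1×4 + 3×2 + 3×2 = 19; y[3] = 1×2 + 1×3 + 3×4 + 3×2 = 23 → [25, 21, 19, 23]

Linear: [2, 6, 13, 23, 23, 15, 6], Circular: [25, 21, 19, 23]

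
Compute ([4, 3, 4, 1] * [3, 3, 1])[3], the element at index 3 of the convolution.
Use y[k] = Σ_i a[i]·b[k-i] at k=3. y[3] = 3×1 + 4×3 + 1×3 = 18

18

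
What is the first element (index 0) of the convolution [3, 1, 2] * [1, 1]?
Use y[k] = Σ_i a[i]·b[k-i] at k=0. y[0] = 3×1 = 3

3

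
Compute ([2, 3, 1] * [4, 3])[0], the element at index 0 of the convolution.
Use y[k] = Σ_i a[i]·b[k-i] at k=0. y[0] = 2×4 = 8

8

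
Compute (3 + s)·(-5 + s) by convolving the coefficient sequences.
Ascending coefficients: a = [3, 1], b = [-5, 1]. c[0] = 3×-5 = -15; c[1] = 3×1 + 1×-5 = -2; c[2] = 1×1 = 1. Result coefficients: [-15, -2, 1] → -15 - 2s + s^2

-15 - 2s + s^2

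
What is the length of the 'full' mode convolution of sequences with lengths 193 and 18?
Linear/full convolution length: m + n - 1 = 193 + 18 - 1 = 210

210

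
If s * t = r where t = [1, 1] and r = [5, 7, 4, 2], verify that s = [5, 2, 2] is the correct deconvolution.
Forward-compute [5, 2, 2] * [1, 1]: r[0] = 5×1 = 5; r[1] = 5×1 + 2×1 = 7; r[2] = 2×1 + 2×1 = 4; r[3] = 2×1 = 2 → [5, 7, 4, 2]. Matches given r = [5, 7, 4, 2], so verified.

Verified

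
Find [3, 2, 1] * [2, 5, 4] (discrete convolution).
y[0] = 3×2 = 6; y[1] = 3×5 + 2×2 = 19; y[2] = 3×4 + 2×5 + 1×2 = 24; y[3] = 2×4 + 1×5 = 13; y[4] = 1×4 = 4

[6, 19, 24, 13, 4]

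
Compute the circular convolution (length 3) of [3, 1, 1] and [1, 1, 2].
Use y[k] = Σ_j a[j]·b[(k-j) mod 3]. y[0] = 3×1 + 1×2 + 1×1 = 6; y[1] = 3×1 + 1×1 + 1×2 = 6; y[2] = 3×2 + 1×1 + 1×1 = 8. Result: [6, 6, 8]

[6, 6, 8]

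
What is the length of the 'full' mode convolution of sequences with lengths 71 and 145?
Linear/full convolution length: m + n - 1 = 71 + 145 - 1 = 215

215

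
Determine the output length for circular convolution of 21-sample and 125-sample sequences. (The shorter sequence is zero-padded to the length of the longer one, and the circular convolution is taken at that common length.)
Circular convolution (zero-padding the shorter input) has length max(m, n) = max(21, 125) = 125

125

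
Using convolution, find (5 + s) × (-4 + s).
Ascending coefficients: a = [5, 1], b = [-4, 1]. c[0] = 5×-4 = -20; c[1] = 5×1 + 1×-4 = 1; c[2] = 1×1 = 1. Result coefficients: [-20, 1, 1] → -20 + s + s^2

-20 + s + s^2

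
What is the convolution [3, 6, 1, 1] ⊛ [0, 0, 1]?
y[0] = 3×0 = 0; y[1] = 3×0 + 6×0 = 0; y[2] = 3×1 + 6×0 + 1×0 = 3; y[3] = 6×1 + 1×0 + 1×0 = 6; y[4] = 1×1 + 1×0 = 1; y[5] = 1×1 = 1

[0, 0, 3, 6, 1, 1]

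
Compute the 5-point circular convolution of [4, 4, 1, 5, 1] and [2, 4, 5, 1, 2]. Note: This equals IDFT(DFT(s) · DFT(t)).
Either evaluate y[k] = Σ_j s[j]·t[(k-j) mod 5] directly, or use IDFT(DFT(s) · DFT(t)). y[0] = 4×2 + 4×2 + 1×1 + 5×5 + 1×4 = 46; y[1] = 4×4 + 4×2 + 1×2 + 5×1 + 1×5 = 36; y[2] = 4×5 + 4×4 + 1×2 + 5×2 + 1×1 = 49; y[3] = 4×1 + 4×5 + 1×4 + 5×2 + 1×2 = 40; y[4] = 4×2 + 4×1 + 1×5 + 5×4 + 1×2 = 39. Result: [46, 36, 49, 40, 39]

[46, 36, 49, 40, 39]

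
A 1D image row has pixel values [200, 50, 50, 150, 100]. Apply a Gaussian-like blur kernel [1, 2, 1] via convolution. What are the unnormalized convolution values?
Convolve image row [200, 50, 50, 150, 100] with kernel [1, 2, 1]: y[0] = 200×1 = 200; y[1] = 200×2 + 50×1 = 450; y[2] = 200×1 + 50×2 + 50×1 = 350; y[3] = 50×1 + 50×2 + 150×1 = 300; y[4] = 50×1 + 150×2 + 100×1 = 450; y[5] = 150×1 + 100×2 = 350; y[6] = 100×1 = 100 → [200, 450, 350, 300, 450, 350, 100]. Normalization factor = sum(kernel) = 4.

[200, 450, 350, 300, 450, 350, 100]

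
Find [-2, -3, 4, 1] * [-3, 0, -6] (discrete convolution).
y[0] = -2×-3 = 6; y[1] = -2×0 + -3×-3 = 9; y[2] = -2×-6 + -3×0 + 4×-3 = 0; y[3] = -3×-6 + 4×0 + 1×-3 = 15; y[4] = 4×-6 + 1×0 = -24; y[5] = 1×-6 = -6

[6, 9, 0, 15, -24, -6]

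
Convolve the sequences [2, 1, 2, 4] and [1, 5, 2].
y[0] = 2×1 = 2; y[1] = 2×5 + 1×1 = 11; y[2] = 2×2 + 1×5 + 2×1 = 11; y[3] = 1×2 + 2×5 + 4×1 = 16; y[4] = 2×2 + 4×5 = 24; y[5] = 4×2 = 8

[2, 11, 11, 16, 24, 8]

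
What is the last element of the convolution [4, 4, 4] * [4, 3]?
Use y[k] = Σ_i a[i]·b[k-i] at k=3. y[3] = 4×3 = 12

12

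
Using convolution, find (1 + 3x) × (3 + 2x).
Ascending coefficients: a = [1, 3], b = [3, 2]. c[0] = 1×3 = 3; c[1] = 1×2 + 3×3 = 11; c[2] = 3×2 = 6. Result coefficients: [3, 11, 6] → 3 + 11x + 6x^2

3 + 11x + 6x^2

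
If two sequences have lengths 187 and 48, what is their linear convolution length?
Linear/full convolution length: m + n - 1 = 187 + 48 - 1 = 234

234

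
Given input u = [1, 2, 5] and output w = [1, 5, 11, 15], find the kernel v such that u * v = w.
Output length 4 = len(u) + len(v) - 1 ⇒ len(v) = 2. Solve v forward using v[k] = (w[k] - Σ_{i≥1} u[i]·v[k-i]) / u[0]: v[0] = w[0] / u[0] = 1 / 1 = 1; v[1] = (w[1] - 2×1) / u[0] = (5 - 2×1) / 1 = 3. So v = [1, 3]. Forward-check [1, 2, 5] * [1, 3]: w[0] = 1×1 = 1; w[1] = 1×3 + 2×1 = 5; w[2] = 2×3 + 5×1 = 11; w[3] = 5×3 = 15 → [1, 5, 11, 15] ✓

[1, 3]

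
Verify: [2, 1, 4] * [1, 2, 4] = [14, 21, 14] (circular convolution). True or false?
Recompute circular convolution of [2, 1, 4] and [1, 2, 4]: y[0] = 2×1 + 1×4 + 4×2 = 14; y[1] = 2×2 + 1×1 + 4×4 = 21; y[2] = 2×4 + 1×2 + 4×1 = 14 → [14, 21, 14]. Given [14, 21, 14] matches, so answer: Yes

Yes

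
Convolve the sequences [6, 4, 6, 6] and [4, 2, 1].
y[0] = 6×4 = 24; y[1] = 6×2 + 4×4 = 28; y[2] = 6×1 + 4×2 + 6×4 = 38; y[3] = 4×1 + 6×2 + 6×4 = 40; y[4] = 6×1 + 6×2 = 18; y[5] = 6×1 = 6

[24, 28, 38, 40, 18, 6]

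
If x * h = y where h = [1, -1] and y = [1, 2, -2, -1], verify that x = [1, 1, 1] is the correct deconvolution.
Forward-compute [1, 1, 1] * [1, -1]: y[0] = 1×1 = 1; y[1] = 1×-1 + 1×1 = 0; y[2] = 1×-1 + 1×1 = 0; y[3] = 1×-1 = -1 → [1, 0, 0, -1]. Does not match given y = [1, 2, -2, -1].

Not verified. [1, 1, 1] * [1, -1] = [1, 0, 0, -1], which differs from [1, 2, -2, -1] at index 1.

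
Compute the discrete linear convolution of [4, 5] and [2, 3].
y[0] = 4×2 = 8; y[1] = 4×3 + 5×2 = 22; y[2] = 5×3 = 15

[8, 22, 15]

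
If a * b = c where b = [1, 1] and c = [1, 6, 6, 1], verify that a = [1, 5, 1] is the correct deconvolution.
Forward-compute [1, 5, 1] * [1, 1]: c[0] = 1×1 = 1; c[1] = 1×1 + 5×1 = 6; c[2] = 5×1 + 1×1 = 6; c[3] = 1×1 = 1 → [1, 6, 6, 1]. Matches given c = [1, 6, 6, 1], so verified.

Verified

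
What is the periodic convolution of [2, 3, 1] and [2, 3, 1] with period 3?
Use y[k] = Σ_j a[j]·b[(k-j) mod 3]. y[0] = 2×2 + 3×1 + 1×3 = 10; y[1] = 2×3 + 3×2 + 1×1 = 13; y[2] = 2×1 + 3×3 + 1×2 = 13. Result: [10, 13, 13]

[10, 13, 13]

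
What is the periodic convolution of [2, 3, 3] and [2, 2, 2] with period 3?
Use y[k] = Σ_j a[j]·b[(k-j) mod 3]. y[0] = 2×2 + 3×2 + 3×2 = 16; y[1] = 2×2 + 3×2 + 3×2 = 16; y[2] = 2×2 + 3×2 + 3×2 = 16. Result: [16, 16, 16]

[16, 16, 16]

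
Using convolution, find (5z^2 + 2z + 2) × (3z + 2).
Ascending coefficients: a = [2, 2, 5], b = [2, 3]. c[0] = 2×2 = 4; c[1] = 2×3 + 2×2 = 10; c[2] = 2×3 + 5×2 = 16; c[3] = 5×3 = 15. Result coefficients: [4, 10, 16, 15] → 15z^3 + 16z^2 + 10z + 4

15z^3 + 16z^2 + 10z + 4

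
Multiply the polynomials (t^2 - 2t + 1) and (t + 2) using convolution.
Ascending coefficients: a = [1, -2, 1], b = [2, 1]. c[0] = 1×2 = 2; c[1] = 1×1 + -2×2 = -3; c[2] = -2×1 + 1×2 = 0; c[3] = 1×1 = 1. Result coefficients: [2, -3, 0, 1] → t^3 - 3t + 2

t^3 - 3t + 2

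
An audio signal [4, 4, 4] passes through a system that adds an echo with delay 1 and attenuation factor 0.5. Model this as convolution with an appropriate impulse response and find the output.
Direct-path + delayed-attenuated-path model → impulse response h = [1, 0.5] (1 at lag 0, 0.5 at lag 1). Output y[n] = x[n] + 0.5·x[n - 1] (with x[n] = 0 outside 0..2): y[0] = 4 + 0.5×0 = 4; y[1] = 4 + 0.5×4 = 6.0; y[2] = 4 + 0.5×4 = 6.0; y[3] = 0 + 0.5×4 = 2.0. So y = [4, 6.0, 6.0, 2.0]

[4, 6.0, 6.0, 2.0]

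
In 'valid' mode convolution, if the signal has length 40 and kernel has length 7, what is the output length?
'Valid' mode counts only positions where the kernel fully overlaps the signal: m - n + 1 = 40 - 7 + 1 = 34

34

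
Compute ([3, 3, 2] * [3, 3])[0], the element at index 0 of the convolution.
Use y[k] = Σ_i a[i]·b[k-i] at k=0. y[0] = 3×3 = 9

9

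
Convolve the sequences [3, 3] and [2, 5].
y[0] = 3×2 = 6; y[1] = 3×5 + 3×2 = 21; y[2] = 3×5 = 15

[6, 21, 15]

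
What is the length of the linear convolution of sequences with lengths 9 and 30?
Linear/full convolution length: m + n - 1 = 9 + 30 - 1 = 38

38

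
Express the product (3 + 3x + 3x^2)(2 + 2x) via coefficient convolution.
Ascending coefficients: a = [3, 3, 3], b = [2, 2]. c[0] = 3×2 = 6; c[1] = 3×2 + 3×2 = 12; c[2] = 3×2 + 3×2 = 12; c[3] = 3×2 = 6. Result coefficients: [6, 12, 12, 6] → 6 + 12x + 12x^2 + 6x^3

6 + 12x + 12x^2 + 6x^3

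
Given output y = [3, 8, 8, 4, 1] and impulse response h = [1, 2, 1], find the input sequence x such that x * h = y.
Deconvolve y=[3, 8, 8, 4, 1] by h=[1, 2, 1]. Since h[0]=1, solve forward: x[0] = y[0] / 1 = 3; x[1] = (y[1] - 3×2) / 1 = 2; x[2] = (y[2] - 2×2 - 3×1) / 1 = 1. So x = [3, 2, 1]. Check by forward convolution: y[0] = 3×1 = 3; y[1] = 3×2 + 2×1 = 8; y[2] = 3×1 + 2×2 + 1×1 = 8; y[3] = 2×1 + 1×2 = 4; y[4] = 1×1 = 1

[3, 2, 1]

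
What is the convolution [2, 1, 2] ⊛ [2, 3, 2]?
y[0] = 2×2 = 4; y[1] = 2×3 + 1×2 = 8; y[2] = 2×2 + 1×3 + 2×2 = 11; y[3] = 1×2 + 2×3 = 8; y[4] = 2×2 = 4

[4, 8, 11, 8, 4]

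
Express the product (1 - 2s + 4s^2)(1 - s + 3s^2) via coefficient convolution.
Ascending coefficients: a = [1, -2, 4], b = [1, -1, 3]. c[0] = 1×1 = 1; c[1] = 1×-1 + -2×1 = -3; c[2] = 1×3 + -2×-1 + 4×1 = 9; c[3] = -2×3 + 4×-1 = -10; c[4] = 4×3 = 12. Result coefficients: [1, -3, 9, -10, 12] → 1 - 3s + 9s^2 - 10s^3 + 12s^4

1 - 3s + 9s^2 - 10s^3 + 12s^4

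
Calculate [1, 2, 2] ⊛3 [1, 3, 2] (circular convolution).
Use y[k] = Σ_j a[j]·b[(k-j) mod 3]. y[0] = 1×1 + 2×2 + 2×3 = 11; y[1] = 1×3 + 2×1 + 2×2 = 9; y[2] = 1×2 + 2×3 + 2×1 = 10. Result: [11, 9, 10]

[11, 9, 10]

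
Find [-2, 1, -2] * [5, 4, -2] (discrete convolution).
y[0] = -2×5 = -10; y[1] = -2×4 + 1×5 = -3; y[2] = -2×-2 + 1×4 + -2×5 = -2; y[3] = 1×-2 + -2×4 = -10; y[4] = -2×-2 = 4

[-10, -3, -2, -10, 4]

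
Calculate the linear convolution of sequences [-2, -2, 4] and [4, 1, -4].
y[0] = -2×4 = -8; y[1] = -2×1 + -2×4 = -10; y[2] = -2×-4 + -2×1 + 4×4 = 22; y[3] = -2×-4 + 4×1 = 12; y[4] = 4×-4 = -16

[-8, -10, 22, 12, -16]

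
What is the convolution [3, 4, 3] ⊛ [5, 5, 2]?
y[0] = 3×5 = 15; y[1] = 3×5 + 4×5 = 35; y[2] = 3×2 + 4×5 + 3×5 = 41; y[3] = 4×2 + 3×5 = 23; y[4] = 3×2 = 6

[15, 35, 41, 23, 6]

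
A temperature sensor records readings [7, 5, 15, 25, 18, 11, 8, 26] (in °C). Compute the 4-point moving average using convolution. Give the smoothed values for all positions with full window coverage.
4-point moving average kernel = [1, 1, 1, 1]. Apply in 'valid' mode (full window coverage): avg[0] = (7 + 5 + 15 + 25) / 4 = 13.0; avg[1] = (5 + 15 + 25 + 18) / 4 = 15.75; avg[2] = (15 + 25 + 18 + 11) / 4 = 17.25; avg[3] = (25 + 18 + 11 + 8) / 4 = 15.5; avg[4] = (18 + 11 + 8 + 26) / 4 = 15.75. Smoothed values: [13.0, 15.75, 17.25, 15.5, 15.75]

[13.0, 15.75, 17.25, 15.5, 15.75]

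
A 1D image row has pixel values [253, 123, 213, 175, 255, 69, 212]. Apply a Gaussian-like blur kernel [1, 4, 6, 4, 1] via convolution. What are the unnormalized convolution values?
Convolve image row [253, 123, 213, 175, 255, 69, 212] with kernel [1, 4, 6, 4, 1]: y[0] = 253×1 = 253; y[1] = 253×4 + 123×1 = 1135; y[2] = 253×6 + 123×4 + 213×1 = 2223; y[3] = 253×4 + 123×6 + 213×4 + 175×1 = 2777; y[4] = 253×1 + 123×4 + 213×6 + 175×4 + 255×1 = 2978; y[5] = 123×1 + 213×4 + 175×6 + 255×4 + 69×1 = 3114; y[6] = 213×1 + 175×4 + 255×6 + 69×4 + 212×1 = 2931; y[7] = 175×1 + 255×4 + 69×6 + 212×4 = 2457; y[8] = 255×1 + 69×4 + 212×6 = 1803; y[9] = 69×1 + 212×4 = 917; y[10] = 212×1 = 212 → [253, 1135, 2223, 2777, 2978, 3114, 2931, 2457, 1803, 917, 212]. Normalization factor = sum(kernel) = 16.

[253, 1135, 2223, 2777, 2978, 3114, 2931, 2457, 1803, 917, 212]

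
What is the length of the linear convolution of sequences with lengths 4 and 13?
Linear/full convolution length: m + n - 1 = 4 + 13 - 1 = 16

16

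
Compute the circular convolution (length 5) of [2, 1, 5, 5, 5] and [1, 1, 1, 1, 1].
Use y[k] = Σ_j x[j]·h[(k-j) mod 5]. y[0] = 2×1 + 1×1 + 5×1 + 5×1 + 5×1 = 18; y[1] = 2×1 + 1×1 + 5×1 + 5×1 + 5×1 = 18; y[2] = 2×1 + 1×1 + 5×1 + 5×1 + 5×1 = 18; y[3] = 2×1 + 1×1 + 5×1 + 5×1 + 5×1 = 18; y[4] = 2×1 + 1×1 + 5×1 + 5×1 + 5×1 = 18. Result: [18, 18, 18, 18, 18]

[18, 18, 18, 18, 18]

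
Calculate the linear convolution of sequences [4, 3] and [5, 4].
y[0] = 4×5 = 20; y[1] = 4×4 + 3×5 = 31; y[2] = 3×4 = 12

[20, 31, 12]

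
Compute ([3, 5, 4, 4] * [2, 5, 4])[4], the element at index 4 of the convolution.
Use y[k] = Σ_i a[i]·b[k-i] at k=4. y[4] = 4×4 + 4×5 = 36

36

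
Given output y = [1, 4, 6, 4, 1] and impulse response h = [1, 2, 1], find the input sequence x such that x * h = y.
Deconvolve y=[1, 4, 6, 4, 1] by h=[1, 2, 1]. Since h[0]=1, solve forward: x[0] = y[0] / 1 = 1; x[1] = (y[1] - 1×2) / 1 = 2; x[2] = (y[2] - 2×2 - 1×1) / 1 = 1. So x = [1, 2, 1]. Check by forward convolution: y[0] = 1×1 = 1; y[1] = 1×2 + 2×1 = 4; y[2] = 1×1 + 2×2 + 1×1 = 6; y[3] = 2×1 + 1×2 = 4; y[4] = 1×1 = 1

[1, 2, 1]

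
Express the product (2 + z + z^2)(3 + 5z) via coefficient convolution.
Ascending coefficients: a = [2, 1, 1], b = [3, 5]. c[0] = 2×3 = 6; c[1] = 2×5 + 1×3 = 13; c[2] = 1×5 + 1×3 = 8; c[3] = 1×5 = 5. Result coefficients: [6, 13, 8, 5] → 6 + 13z + 8z^2 + 5z^3

6 + 13z + 8z^2 + 5z^3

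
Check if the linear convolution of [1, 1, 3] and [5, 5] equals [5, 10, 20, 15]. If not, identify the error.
Recompute linear convolution of [1, 1, 3] and [5, 5]: y[0] = 1×5 = 5; y[1] = 1×5 + 1×5 = 10; y[2] = 1×5 + 3×5 = 20; y[3] = 3×5 = 15 → [5, 10, 20, 15]. Given [5, 10, 20, 15] matches, so answer: Yes

Yes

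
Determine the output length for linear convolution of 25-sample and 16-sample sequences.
Linear/full convolution length: m + n - 1 = 25 + 16 - 1 = 40

40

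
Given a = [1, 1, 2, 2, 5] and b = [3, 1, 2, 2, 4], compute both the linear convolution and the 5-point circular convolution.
Linear: y_lin[0] = 1×3 = 3; y_lin[1] = 1×1 + 1×3 = 4; y_lin[2] = 1×2 + 1×1 + 2×3 = 9; y_lin[3] = 1×2 + 1×2 + 2×1 + 2×3 = 12; y_lin[4] = 1×4 + 1×2 + 2×2 + 2×1 + 5×3 = 27; y_lin[5] = 1×4 + 2×2 + 2×2 + 5×1 = 17; y_lin[6] = 2×4 + 2×2 + 5×2 = 22; y_lin[7] = 2×4 + 5×2 = 18; y_lin[8] = 5×4 = 20 → [3, 4, 9, 12, 27, 17, 22, 18, 20]. Circular (length 5): y[0] = 1×3 + 1×4 + 2×2 + 2×2 + 5×1 = 20; y[1] = 1×1 + 1×3 + 2×4 + 2×2 + 5×2 = 26; y[2] = 1×2 + 1×1 + 2×3 + 2×4 + 5×2 = 27; y[3] = 1×2 + 1×2 + 2×1 + 2×3 + 5×4 = 32; y[4] = 1×4 + 1×2 + 2×2 + 2×1 + 5×3 = 27 → [20, 26, 27, 32, 27]

Linear: [3, 4, 9, 12, 27, 17, 22, 18, 20], Circular: [20, 26, 27, 32, 27]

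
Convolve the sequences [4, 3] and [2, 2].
y[0] = 4×2 = 8; y[1] = 4×2 + 3×2 = 14; y[2] = 3×2 = 6

[8, 14, 6]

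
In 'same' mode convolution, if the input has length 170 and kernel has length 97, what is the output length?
'Same' mode returns an output with the same length as the input: 170

170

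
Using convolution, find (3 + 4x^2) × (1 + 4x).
Ascending coefficients: a = [3, 0, 4], b = [1, 4]. c[0] = 3×1 = 3; c[1] = 3×4 + 0×1 = 12; c[2] = 0×4 + 4×1 = 4; c[3] = 4×4 = 16. Result coefficients: [3, 12, 4, 16] → 3 + 12x + 4x^2 + 16x^3

3 + 12x + 4x^2 + 16x^3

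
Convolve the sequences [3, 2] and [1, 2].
y[0] = 3×1 = 3; y[1] = 3×2 + 2×1 = 8; y[2] = 2×2 = 4

[3, 8, 4]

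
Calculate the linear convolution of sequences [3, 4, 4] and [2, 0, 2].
y[0] = 3×2 = 6; y[1] = 3×0 + 4×2 = 8; y[2] = 3×2 + 4×0 + 4×2 = 14; y[3] = 4×2 + 4×0 = 8; y[4] = 4×2 = 8

[6, 8, 14, 8, 8]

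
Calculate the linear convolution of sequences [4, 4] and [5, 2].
y[0] = 4×5 = 20; y[1] = 4×2 + 4×5 = 28; y[2] = 4×2 = 8

[20, 28, 8]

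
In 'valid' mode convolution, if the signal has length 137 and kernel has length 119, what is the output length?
'Valid' mode counts only positions where the kernel fully overlaps the signal: m - n + 1 = 137 - 119 + 1 = 19

19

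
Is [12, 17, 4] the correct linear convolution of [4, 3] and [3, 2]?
Recompute linear convolution of [4, 3] and [3, 2]: y[0] = 4×3 = 12; y[1] = 4×2 + 3×3 = 17; y[2] = 3×2 = 6 → [12, 17, 6]. Compare to given [12, 17, 4]: they differ at index 2: given 4, correct 6, so answer: No

No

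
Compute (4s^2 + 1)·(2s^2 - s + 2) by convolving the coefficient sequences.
Ascending coefficients: a = [1, 0, 4], b = [2, -1, 2]. c[0] = 1×2 = 2; c[1] = 1×-1 + 0×2 = -1; c[2] = 1×2 + 0×-1 + 4×2 = 10; c[3] = 0×2 + 4×-1 = -4; c[4] = 4×2 = 8. Result coefficients: [2, -1, 10, -4, 8] → 8s^4 - 4s^3 + 10s^2 - s + 2

8s^4 - 4s^3 + 10s^2 - s + 2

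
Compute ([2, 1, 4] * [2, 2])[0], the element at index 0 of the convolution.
Use y[k] = Σ_i a[i]·b[k-i] at k=0. y[0] = 2×2 = 4

4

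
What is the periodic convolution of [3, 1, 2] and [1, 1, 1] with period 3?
Use y[k] = Σ_j f[j]·g[(k-j) mod 3]. y[0] = 3×1 + 1×1 + 2×1 = 6; y[1] = 3×1 + 1×1 + 2×1 = 6; y[2] = 3×1 + 1×1 + 2×1 = 6. Result: [6, 6, 6]

[6, 6, 6]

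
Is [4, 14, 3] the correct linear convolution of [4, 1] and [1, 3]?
Recompute linear convolution of [4, 1] and [1, 3]: y[0] = 4×1 = 4; y[1] = 4×3 + 1×1 = 13; y[2] = 1×3 = 3 → [4, 13, 3]. Compare to given [4, 14, 3]: they differ at index 1: given 14, correct 13, so answer: No

No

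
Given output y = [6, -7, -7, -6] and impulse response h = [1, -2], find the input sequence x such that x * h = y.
Deconvolve y=[6, -7, -7, -6] by h=[1, -2]. Since h[0]=1, solve forward: x[0] = y[0] / 1 = 6; x[1] = (y[1] - 6×-2) / 1 = 5; x[2] = (y[2] - 5×-2) / 1 = 3. So x = [6, 5, 3]. Check by forward convolution: y[0] = 6×1 = 6; y[1] = 6×-2 + 5×1 = -7; y[2] = 5×-2 + 3×1 = -7; y[3] = 3×-2 = -6

[6, 5, 3]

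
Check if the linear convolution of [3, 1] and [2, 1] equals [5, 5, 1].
Recompute linear convolution of [3, 1] and [2, 1]: y[0] = 3×2 = 6; y[1] = 3×1 + 1×2 = 5; y[2] = 1×1 = 1 → [6, 5, 1]. Compare to given [5, 5, 1]: they differ at index 0: given 5, correct 6, so answer: No

No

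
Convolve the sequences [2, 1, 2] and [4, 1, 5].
y[0] = 2×4 = 8; y[1] = 2×1 + 1×4 = 6; y[2] = 2×5 + 1×1 + 2×4 = 19; y[3] = 1×5 + 2×1 = 7; y[4] = 2×5 = 10

[8, 6, 19, 7, 10]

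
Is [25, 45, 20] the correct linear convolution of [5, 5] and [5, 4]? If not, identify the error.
Recompute linear convolution of [5, 5] and [5, 4]: y[0] = 5×5 = 25; y[1] = 5×4 + 5×5 = 45; y[2] = 5×4 = 20 → [25, 45, 20]. Given [25, 45, 20] matches, so answer: Yes

Yes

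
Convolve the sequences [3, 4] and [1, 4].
y[0] = 3×1 = 3; y[1] = 3×4 + 4×1 = 16; y[2] = 4×4 = 16

[3, 16, 16]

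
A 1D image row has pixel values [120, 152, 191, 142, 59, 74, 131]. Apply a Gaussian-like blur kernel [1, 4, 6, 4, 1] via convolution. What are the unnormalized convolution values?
Convolve image row [120, 152, 191, 142, 59, 74, 131] with kernel [1, 4, 6, 4, 1]: y[0] = 120×1 = 120; y[1] = 120×4 + 152×1 = 632; y[2] = 120×6 + 152×4 + 191×1 = 1519; y[3] = 120×4 + 152×6 + 191×4 + 142×1 = 2298; y[4] = 120×1 + 152×4 + 191×6 + 142×4 + 59×1 = 2501; y[5] = 152×1 + 191×4 + 142×6 + 59×4 + 74×1 = 2078; y[6] = 191×1 + 142×4 + 59×6 + 74×4 + 131×1 = 1540; y[7] = 142×1 + 59×4 + 74×6 + 131×4 = 1346; y[8] = 59×1 + 74×4 + 131×6 = 1141; y[9] = 74×1 + 131×4 = 598; y[10] = 131×1 = 131 → [120, 632, 1519, 2298, 2501, 2078, 1540, 1346, 1141, 598, 131]. Normalization factor = sum(kernel) = 16.

[120, 632, 1519, 2298, 2501, 2078, 1540, 1346, 1141, 598, 131]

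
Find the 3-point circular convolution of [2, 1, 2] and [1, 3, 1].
Use y[k] = Σ_j u[j]·v[(k-j) mod 3]. y[0] = 2×1 + 1×1 + 2×3 = 9; y[1] = 2×3 + 1×1 + 2×1 = 9; y[2] = 2×1 + 1×3 + 2×1 = 7. Result: [9, 9, 7]

[9, 9, 7]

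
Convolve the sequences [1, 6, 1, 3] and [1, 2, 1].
y[0] = 1×1 = 1; y[1] = 1×2 + 6×1 = 8; y[2] = 1×1 + 6×2 + 1×1 = 14; y[3] = 6×1 + 1×2 + 3×1 = 11; y[4] = 1×1 + 3×2 = 7; y[5] = 3×1 = 3

[1, 8, 14, 11, 7, 3]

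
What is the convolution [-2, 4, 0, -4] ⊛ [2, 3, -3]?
y[0] = -2×2 = -4; y[1] = -2×3 + 4×2 = 2; y[2] = -2×-3 + 4×3 + 0×2 = 18; y[3] = 4×-3 + 0×3 + -4×2 = -20; y[4] = 0×-3 + -4×3 = -12; y[5] = -4×-3 = 12

[-4, 2, 18, -20, -12, 12]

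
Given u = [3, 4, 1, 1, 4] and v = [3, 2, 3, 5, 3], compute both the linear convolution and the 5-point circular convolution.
Linear: y_lin[0] = 3×3 = 9; y_lin[1] = 3×2 + 4×3 = 18; y_lin[2] = 3×3 + 4×2 + 1×3 = 20; y_lin[3] = 3×5 + 4×3 + 1×2 + 1×3 = 32; y_lin[4] = 3×3 + 4×5 + 1×3 + 1×2 + 4×3 = 46; y_lin[5] = 4×3 + 1×5 + 1×3 + 4×2 = 28; y_lin[6] = 1×3 + 1×5 + 4×3 = 20; y_lin[7] = 1×3 + 4×5 = 23; y_lin[8] = 4×3 = 12 → [9, 18, 20, 32, 46, 28, 20, 23, 12]. Circular (length 5): y[0] = 3×3 + 4×3 + 1×5 + 1×3 + 4×2 = 37; y[1] = 3×2 + 4×3 + 1×3 + 1×5 + 4×3 = 38; y[2] = 3×3 + 4×2 + 1×3 + 1×3 + 4×5 = 43; y[3] = 3×5 + 4×3 + 1×2 + 1×3 + 4×3 = 44; y[4] = 3×3 + 4×5 + 1×3 + 1×2 + 4×3 = 46 → [37, 38, 43, 44, 46]

Linear: [9, 18, 20, 32, 46, 28, 20, 23, 12], Circular: [37, 38, 43, 44, 46]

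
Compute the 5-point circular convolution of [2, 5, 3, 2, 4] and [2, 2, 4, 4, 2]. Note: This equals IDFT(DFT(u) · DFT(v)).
Either evaluate y[k] = Σ_j u[j]·v[(k-j) mod 5] directly, or use IDFT(DFT(u) · DFT(v)). y[0] = 2×2 + 5×2 + 3×4 + 2×4 + 4×2 = 42; y[1] = 2×2 + 5×2 + 3×2 + 2×4 + 4×4 = 44; y[2] = 2×4 + 5×2 + 3×2 + 2×2 + 4×4 = 44; y[3] = 2×4 + 5×4 + 3×2 + 2×2 + 4×2 = 46; y[4] = 2×2 + 5×4 + 3×4 + 2×2 + 4×2 = 48. Result: [42, 44, 44, 46, 48]

[42, 44, 44, 46, 48]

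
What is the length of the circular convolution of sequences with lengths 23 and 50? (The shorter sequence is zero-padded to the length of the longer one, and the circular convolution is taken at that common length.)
Circular convolution (zero-padding the shorter input) has length max(m, n) = max(23, 50) = 50

50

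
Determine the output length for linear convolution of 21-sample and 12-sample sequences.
Linear/full convolution length: m + n - 1 = 21 + 12 - 1 = 32

32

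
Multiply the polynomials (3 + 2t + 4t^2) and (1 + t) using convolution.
Ascending coefficients: a = [3, 2, 4], b = [1, 1]. c[0] = 3×1 = 3; c[1] = 3×1 + 2×1 = 5; c[2] = 2×1 + 4×1 = 6; c[3] = 4×1 = 4. Result coefficients: [3, 5, 6, 4] → 3 + 5t + 6t^2 + 4t^3

3 + 5t + 6t^2 + 4t^3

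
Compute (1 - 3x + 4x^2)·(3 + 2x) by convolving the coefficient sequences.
Ascending coefficients: a = [1, -3, 4], b = [3, 2]. c[0] = 1×3 = 3; c[1] = 1×2 + -3×3 = -7; c[2] = -3×2 + 4×3 = 6; c[3] = 4×2 = 8. Result coefficients: [3, -7, 6, 8] → 3 - 7x + 6x^2 + 8x^3

3 - 7x + 6x^2 + 8x^3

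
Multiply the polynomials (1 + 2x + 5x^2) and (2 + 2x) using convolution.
Ascending coefficients: a = [1, 2, 5], b = [2, 2]. c[0] = 1×2 = 2; c[1] = 1×2 + 2×2 = 6; c[2] = 2×2 + 5×2 = 14; c[3] = 5×2 = 10. Result coefficients: [2, 6, 14, 10] → 2 + 6x + 14x^2 + 10x^3

2 + 6x + 14x^2 + 10x^3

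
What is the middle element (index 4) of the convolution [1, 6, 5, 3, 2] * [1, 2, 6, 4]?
Use y[k] = Σ_i a[i]·b[k-i] at k=4. y[4] = 6×4 + 5×6 + 3×2 + 2×1 = 62

62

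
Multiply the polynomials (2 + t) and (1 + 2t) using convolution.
Ascending coefficients: a = [2, 1], b = [1, 2]. c[0] = 2×1 = 2; c[1] = 2×2 + 1×1 = 5; c[2] = 1×2 = 2. Result coefficients: [2, 5, 2] → 2 + 5t + 2t^2

2 + 5t + 2t^2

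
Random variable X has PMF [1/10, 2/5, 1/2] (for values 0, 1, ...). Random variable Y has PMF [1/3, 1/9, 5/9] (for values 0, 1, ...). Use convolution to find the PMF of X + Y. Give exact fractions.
P(X+Y=k) = Σ_i P(X=i)·P(Y=k-i) — a convolution of [1/10, 2/5, 1/2] and [1/3, 1/9, 5/9]. P(X+Y=0) = (1/10)×(1/3) = 1/30; P(X+Y=1) = (1/10)×(1/9) + (2/5)×(1/3) = 1/90 + 2/15 = 13/90; P(X+Y=2) = (1/10)×(5/9) + (2/5)×(1/9) + (1/2)×(1/3) = 1/18 + 2/45 + 1/6 = 4/15; P(X+Y=3) = (2/5)×(5/9) + (1/2)×(1/9) = 2/9 + 1/18 = 5/18; P(X+Y=4) = (1/2)×(5/9) = 5/18. PMF: [1/30, 13/90, 4/15, 5/18, 5/18] (sums to 1 ✓)

[1/30, 13/90, 4/15, 5/18, 5/18]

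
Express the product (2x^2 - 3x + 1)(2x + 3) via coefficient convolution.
Ascending coefficients: a = [1, -3, 2], b = [3, 2]. c[0] = 1×3 = 3; c[1] = 1×2 + -3×3 = -7; c[2] = -3×2 + 2×3 = 0; c[3] = 2×2 = 4. Result coefficients: [3, -7, 0, 4] → 4x^3 - 7x + 3

4x^3 - 7x + 3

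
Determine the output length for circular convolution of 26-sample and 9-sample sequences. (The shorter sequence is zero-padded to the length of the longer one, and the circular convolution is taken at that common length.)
Circular convolution (zero-padding the shorter input) has length max(m, n) = max(26, 9) = 26

26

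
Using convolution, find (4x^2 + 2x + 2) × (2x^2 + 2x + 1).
Ascending coefficients: a = [2, 2, 4], b = [1, 2, 2]. c[0] = 2×1 = 2; c[1] = 2×2 + 2×1 = 6; c[2] = 2×2 + 2×2 + 4×1 = 12; c[3] = 2×2 + 4×2 = 12; c[4] = 4×2 = 8. Result coefficients: [2, 6, 12, 12, 8] → 8x^4 + 12x^3 + 12x^2 + 6x + 2

8x^4 + 12x^3 + 12x^2 + 6x + 2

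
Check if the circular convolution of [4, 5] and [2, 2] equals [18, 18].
Recompute circular convolution of [4, 5] and [2, 2]: y[0] = 4×2 + 5×2 = 18; y[1] = 4×2 + 5×2 = 18 → [18, 18]. Given [18, 18] matches, so answer: Yes

Yes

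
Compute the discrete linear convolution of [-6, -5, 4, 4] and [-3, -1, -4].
y[0] = -6×-3 = 18; y[1] = -6×-1 + -5×-3 = 21; y[2] = -6×-4 + -5×-1 + 4×-3 = 17; y[3] = -5×-4 + 4×-1 + 4×-3 = 4; y[4] = 4×-4 + 4×-1 = -20; y[5] = 4×-4 = -16

[18, 21, 17, 4, -20, -16]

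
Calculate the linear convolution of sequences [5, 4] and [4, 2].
y[0] = 5×4 = 20; y[1] = 5×2 + 4×4 = 26; y[2] = 4×2 = 8

[20, 26, 8]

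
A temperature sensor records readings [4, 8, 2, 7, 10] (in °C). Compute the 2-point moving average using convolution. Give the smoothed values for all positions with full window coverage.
2-point moving average kernel = [1, 1]. Apply in 'valid' mode (full window coverage): avg[0] = (4 + 8) / 2 = 6.0; avg[1] = (8 + 2) / 2 = 5.0; avg[2] = (2 + 7) / 2 = 4.5; avg[3] = (7 + 10) / 2 = 8.5. Smoothed values: [6.0, 5.0, 4.5, 8.5]

[6.0, 5.0, 4.5, 8.5]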